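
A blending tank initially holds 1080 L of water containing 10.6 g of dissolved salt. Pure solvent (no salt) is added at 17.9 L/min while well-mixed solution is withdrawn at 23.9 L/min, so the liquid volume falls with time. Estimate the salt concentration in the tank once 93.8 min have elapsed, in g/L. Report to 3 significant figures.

Let m(t) be the amount of salt. Volume: V(t) = V₀ + (Q_in − Q_out) t = 1080 − 6.0000 t; V(93.8) = 517.20 L.
No salt enters, so dm/dt = −Q_out · (m/V).
Separate: dm/m = −Q_out dt/V(t) ⇒ ln(m/m₀) = −(Q_out/(Q_in−Q_out)) ln(V/V₀).
m = m₀ (V₀/V)^(Q_out/(Q_in−Q_out)) = 10.6 × (1080/517.20)^(-3.9833) = 0.56438 g.
C = m/V = 0.56438/517.20 = 0.0010912 g/L.

0.00109 g/L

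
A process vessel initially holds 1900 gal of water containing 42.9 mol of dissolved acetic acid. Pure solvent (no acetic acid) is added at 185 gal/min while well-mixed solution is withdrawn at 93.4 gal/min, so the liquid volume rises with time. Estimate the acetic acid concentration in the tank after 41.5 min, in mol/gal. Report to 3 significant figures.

Total volume: dV/dt = Q_in − Q_out = 91.600 gal/min, so V(t) = 1900 + 91.600 t and V(41.5) = 5701.4 gal.
Species balance (pure solvent in): dm/dt = −Q_out · m/V(t).
dm/m = −Q_out dt/(V₀ + 91.600 t); integrating gives ln(m/m₀) = −(Q_out/(Q_in−Q_out)) ln(V/V₀).
m = m₀ (V₀/V)^(Q_out/(Q_in−Q_out)) = 42.9 × (1900/5701.4)^(1.0197) = 13.991 mol.
C = m/V = 13.991/5701.4 = 0.0024540 mol/gal.

0.00245 mol/gal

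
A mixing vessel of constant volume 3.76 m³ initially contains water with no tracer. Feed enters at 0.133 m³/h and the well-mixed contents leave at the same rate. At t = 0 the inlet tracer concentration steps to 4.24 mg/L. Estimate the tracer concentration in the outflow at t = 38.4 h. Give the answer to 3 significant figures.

Species balance on the tank: V dC/dt = Q(C_in − C).
Rewrite as dC/dt + C/τ = C_in/τ, τ = V/Q = 28.271 h.
This is linear first-order; C(t) = C_in + (C₀ − C_in) e^(−t/τ).
C(38.4) = 4.24 + (0 − 4.24)·e^(−38.4/28.271) = 4.24 + (-4.2400)·0.25710 = 3.1499 mg/L.

3.15 mg/L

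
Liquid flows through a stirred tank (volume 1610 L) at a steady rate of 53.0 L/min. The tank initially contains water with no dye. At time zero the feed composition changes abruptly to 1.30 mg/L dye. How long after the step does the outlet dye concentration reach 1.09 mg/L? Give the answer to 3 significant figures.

55.4 min

Species balance: V dC/dt = Q(C_in − C) ⇒ τ = V/Q = 30.377 min.
C(t) = C_in + (C₀ − C_in) e^(−t/τ). Set C = 1.09 and solve for t:
e^(−t/τ) = (C − C_in)/(C₀ − C_in) = (1.09 − 1.30)/(0 − 1.30) = 0.16154
t = −τ ln(…) = 30.377 × 1.8230 = 55.378 min.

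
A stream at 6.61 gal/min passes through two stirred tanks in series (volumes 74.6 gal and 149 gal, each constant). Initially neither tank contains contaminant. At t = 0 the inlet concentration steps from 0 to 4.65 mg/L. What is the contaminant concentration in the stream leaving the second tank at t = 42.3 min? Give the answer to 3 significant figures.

3.33 mg/L

Time constants: τᵢ = Vᵢ/Q for each well-mixed tank.
τ₁ = 74.6/6.61 = 11.286 min; τ₂ = 149/6.61 = 22.542 min.
Solving the cascade with C₁(0)=C₂(0)=0 gives C₂(t) = C_in[1 − (τ₁ e^(−t/τ₁) − τ₂ e^(−t/τ₂))/(τ₁ − τ₂)].
At t = 42.3: e^(−t/τ₁) = 0.023564, e^(−t/τ₂) = 0.15312.
C₂ = 4.65·[1 − (11.286·0.023564 − 22.542·0.15312)/(-11.256)] = 4.65·0.71697 = 3.3339 mg/L.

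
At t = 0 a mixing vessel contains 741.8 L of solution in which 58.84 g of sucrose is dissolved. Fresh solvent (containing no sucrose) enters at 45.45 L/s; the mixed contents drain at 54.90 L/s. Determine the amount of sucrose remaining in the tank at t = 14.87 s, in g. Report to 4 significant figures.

Let m(t) be the amount of sucrose. Volume: V(t) = V₀ + (Q_in − Q_out) t = 741.8 − 9.45000 t; V(14.87) = 601.279 L.
Species balance (pure solvent in): dm/dt = −Q_out · m/V(t).
Separate: dm/m = −Q_out dt/V(t) ⇒ ln(m/m₀) = −(Q_out/(Q_in−Q_out)) ln(V/V₀).
m = m₀ (V₀/V)^(Q_out/(Q_in−Q_out)) = 58.84 × (741.8/601.279)^(-5.80952) = 17.3692 g.

17.37 g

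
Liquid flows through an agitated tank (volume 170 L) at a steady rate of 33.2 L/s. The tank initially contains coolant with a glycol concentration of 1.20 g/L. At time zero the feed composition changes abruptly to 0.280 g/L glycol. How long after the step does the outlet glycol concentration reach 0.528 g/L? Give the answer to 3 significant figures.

6.71 s

Species balance: V dC/dt = Q(C_in − C) ⇒ τ = V/Q = 5.1205 s.
C(t) = C_in + (C₀ − C_in) e^(−t/τ). Set C = 0.528 and solve for t:
e^(−t/τ) = (C − C_in)/(C₀ − C_in) = (0.528 − 0.280)/(1.20 − 0.280) = 0.26957
t = −τ ln(…) = 5.1205 × 1.3109 = 6.7127 s.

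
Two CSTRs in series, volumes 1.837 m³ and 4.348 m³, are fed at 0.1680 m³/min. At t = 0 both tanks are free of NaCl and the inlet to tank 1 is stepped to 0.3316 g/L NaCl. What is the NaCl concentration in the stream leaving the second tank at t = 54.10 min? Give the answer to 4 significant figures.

0.2623 g/L

Species balance on tank i: dCᵢ/dt = (Cᵢ₋₁ − Cᵢ)/τᵢ with τᵢ = Vᵢ/Q.
τ₁ = 1.837/0.1680 = 10.9345 min; τ₂ = 4.348/0.1680 = 25.8810 min.
Tank 1: C₁ = C_in(1 − e^(−t/τ₁)). Tank 2 (τ₁ ≠ τ₂): C₂ = C_in[1 − (τ₁ e^(−t/τ₁) − τ₂ e^(−t/τ₂))/(τ₁ − τ₂)].
At t = 54.10: e^(−t/τ₁) = 0.00710020, e^(−t/τ₂) = 0.123645.
C₂ = 0.3316·[1 − (10.9345·0.00710020 − 25.8810·0.123645)/(-14.9464)] = 0.3316·0.791093 = 0.262326 g/L.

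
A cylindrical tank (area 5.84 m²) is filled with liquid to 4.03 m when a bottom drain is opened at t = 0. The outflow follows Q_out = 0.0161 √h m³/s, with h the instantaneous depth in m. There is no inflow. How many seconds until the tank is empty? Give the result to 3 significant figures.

Mass balance (ρ constant): A dh/dt = −0.0161 √h.
∫ h^(−1/2) dh = −(0.0161/A) ∫ dt, giving 2√h = 2√h₀ − (0.0161/A) t.
Set h = 0: 2√h₀ = (0.0161/A) t_empty ⇒ t_empty = 2A√h₀/0.0161.
t_empty = 2·5.84·√4.03/0.0161 = 11.680·2.0075/0.0161 = 1456.4 s.

1460 s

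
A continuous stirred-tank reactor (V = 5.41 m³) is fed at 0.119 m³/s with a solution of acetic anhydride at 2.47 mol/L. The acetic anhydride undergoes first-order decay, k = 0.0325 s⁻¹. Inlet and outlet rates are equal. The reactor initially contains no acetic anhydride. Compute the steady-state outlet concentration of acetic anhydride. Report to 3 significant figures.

Species balance: V dC/dt = Q C_in − Q C − k V C.
Steady state (dC/dt = 0): C_ss = Q C_in/(Q + kV) = C_in/(1 + kV/Q).
C_ss = 0.119·2.47/(0.119 + 0.0325·5.41) = 0.29393/0.29483 = 0.99696 mol/L.

0.997 mol/L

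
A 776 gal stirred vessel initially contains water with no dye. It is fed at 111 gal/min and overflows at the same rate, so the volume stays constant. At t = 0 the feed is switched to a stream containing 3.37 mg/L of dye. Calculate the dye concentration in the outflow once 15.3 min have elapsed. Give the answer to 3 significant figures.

2.99 mg/L

Accumulation = in − out for the solute gives V dC/dt = Q(C_in − C).
Rewrite as dC/dt + C/τ = C_in/τ, τ = V/Q = 6.9910 min.
This is linear first-order; C(t) = C_in + (C₀ − C_in) e^(−t/τ).
C(15.3) = 3.37 + (0 − 3.37)·e^(−15.3/6.9910) = 3.37 + (-3.3700)·0.11208 = 2.9923 mg/L.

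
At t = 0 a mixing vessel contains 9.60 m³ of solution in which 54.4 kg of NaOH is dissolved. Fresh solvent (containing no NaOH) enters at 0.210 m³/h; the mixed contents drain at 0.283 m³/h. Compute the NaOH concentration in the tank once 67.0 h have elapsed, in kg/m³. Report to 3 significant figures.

0.730 kg/m³

Total volume: dV/dt = Q_in − Q_out = -0.073000 m³/h, so V(t) = 9.60 − 0.073000 t and V(67.0) = 4.7090 m³.
No NaOH enters, so dm/dt = −Q_out · (m/V).
dm/m = −Q_out dt/(V₀ − 0.073000 t); integrating gives ln(m/m₀) = −(Q_out/(Q_in−Q_out)) ln(V/V₀).
m = m₀ (V₀/V)^(Q_out/(Q_in−Q_out)) = 54.4 × (9.60/4.7090)^(-3.8767) = 3.4385 kg.
C = m/V = 3.4385/4.7090 = 0.73019 kg/m³.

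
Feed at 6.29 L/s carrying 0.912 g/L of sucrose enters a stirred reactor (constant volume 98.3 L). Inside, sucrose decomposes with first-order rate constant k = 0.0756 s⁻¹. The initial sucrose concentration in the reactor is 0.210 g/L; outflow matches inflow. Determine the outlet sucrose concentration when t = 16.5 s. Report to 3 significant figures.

V dC/dt = Q(C_in − C) − k V C.
This is linear with rate a = Q/V + k = 0.13959 s⁻¹.
C_ss = Q C_in/(Q + kV) = 0.41807 g/L; C(t) = C_ss + (C₀ − C_ss) e^(−a t).
C(16.5) = 0.41807 + (-0.20807)·e^(−0.13959·16.5) = 0.41807 + (-0.20807)·0.099939 = 0.39727 g/L.

0.397 g/L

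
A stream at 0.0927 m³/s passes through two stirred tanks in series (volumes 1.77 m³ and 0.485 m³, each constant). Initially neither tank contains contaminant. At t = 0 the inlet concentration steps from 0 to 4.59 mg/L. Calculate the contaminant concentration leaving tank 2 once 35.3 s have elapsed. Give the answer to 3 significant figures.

Time constants: τᵢ = Vᵢ/Q for each well-mixed tank.
τ₁ = 1.77/0.0927 = 19.094 s; τ₂ = 0.485/0.0927 = 5.2319 s.
Tank 1: C₁ = C_in(1 − e^(−t/τ₁)). Tank 2 (τ₁ ≠ τ₂): C₂ = C_in[1 − (τ₁ e^(−t/τ₁) − τ₂ e^(−t/τ₂))/(τ₁ − τ₂)].
At t = 35.3: e^(−t/τ₁) = 0.15743, e^(−t/τ₂) = 0.0011744.
C₂ = 4.59·[1 − (19.094·0.15743 − 5.2319·0.0011744)/(13.862)] = 4.59·0.78359 = 3.5967 mg/L.

3.60 mg/L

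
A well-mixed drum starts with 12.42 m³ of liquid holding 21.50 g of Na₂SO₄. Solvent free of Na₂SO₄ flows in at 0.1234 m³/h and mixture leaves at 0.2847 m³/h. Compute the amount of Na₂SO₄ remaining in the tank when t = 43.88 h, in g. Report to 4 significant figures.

4.850 g

Total volume: dV/dt = Q_in − Q_out = -0.161300 m³/h, so V(t) = 12.42 − 0.161300 t and V(43.88) = 5.34216 m³.
No Na₂SO₄ enters, so dm/dt = −Q_out · (m/V).
dm/m = −Q_out dt/(V₀ − 0.161300 t); integrating gives ln(m/m₀) = −(Q_out/(Q_in−Q_out)) ln(V/V₀).
m = m₀ (V₀/V)^(Q_out/(Q_in−Q_out)) = 21.50 × (12.42/5.34216)^(-1.76503) = 4.84977 g.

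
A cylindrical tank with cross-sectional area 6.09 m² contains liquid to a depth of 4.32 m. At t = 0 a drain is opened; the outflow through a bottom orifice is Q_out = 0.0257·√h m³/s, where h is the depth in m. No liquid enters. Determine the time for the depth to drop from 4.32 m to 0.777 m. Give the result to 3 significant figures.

567 s

A dh/dt = −Q_out = −0.0257 √h.
∫ h^(−1/2) dh = −(0.0257/A) ∫ dt, giving 2√h = 2√h₀ − (0.0257/A) t.
t = 2A(√h₀ − √h)/0.0257 = 2·6.09·(√4.32 − √0.777)/0.0257
  = 12.180 × (2.0785 − 0.88148) / 0.0257 = 567.29 s.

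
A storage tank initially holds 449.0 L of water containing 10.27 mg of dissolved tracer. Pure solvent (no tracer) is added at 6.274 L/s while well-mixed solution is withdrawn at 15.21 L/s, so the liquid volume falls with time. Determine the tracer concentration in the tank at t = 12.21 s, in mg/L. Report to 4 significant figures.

Let m(t) be the amount of tracer. Volume: V(t) = V₀ + (Q_in − Q_out) t = 449.0 − 8.93600 t; V(12.21) = 339.891 L.
Solute balance: dm/dt = 0 − Q_out C = −Q_out m/V(t).
Separate: dm/m = −Q_out dt/V(t) ⇒ ln(m/m₀) = −(Q_out/(Q_in−Q_out)) ln(V/V₀).
m = m₀ (V₀/V)^(Q_out/(Q_in−Q_out)) = 10.27 × (449.0/339.891)^(-1.70210) = 6.39404 mg.
C = m/V = 6.39404/339.891 = 0.0188120 mg/L.

0.01881 mg/L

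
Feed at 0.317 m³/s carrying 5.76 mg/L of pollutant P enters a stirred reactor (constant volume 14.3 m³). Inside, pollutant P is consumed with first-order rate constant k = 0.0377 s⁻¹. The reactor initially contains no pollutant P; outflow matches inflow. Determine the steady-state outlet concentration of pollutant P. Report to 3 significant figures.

Accumulation = in − out − consumed: V dC/dt = Q C_in − Q C − k V C.
Steady state (dC/dt = 0): C_ss = Q C_in/(Q + kV) = C_in/(1 + kV/Q).
C_ss = 0.317·5.76/(0.317 + 0.0377·14.3) = 1.8259/0.85611 = 2.1328 mg/L.

2.13 mg/L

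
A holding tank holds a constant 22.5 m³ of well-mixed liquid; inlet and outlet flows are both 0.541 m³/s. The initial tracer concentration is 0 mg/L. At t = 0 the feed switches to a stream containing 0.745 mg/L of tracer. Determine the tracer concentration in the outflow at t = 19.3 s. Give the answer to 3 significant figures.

Mass balance on the solute (V constant): V dC/dt = Q(C_in − C).
So dC/dt = (C_in − C)/τ with τ = V/Q = 22.5/0.541 = 41.590 s.
Integrating: C(t) = C_in + (C₀ − C_in) e^(−t/τ).
C(19.3) = 0.745 + (0 − 0.745)·e^(−19.3/41.590) = 0.745 + (-0.74500)·0.62873 = 0.27660 mg/L.

0.277 mg/L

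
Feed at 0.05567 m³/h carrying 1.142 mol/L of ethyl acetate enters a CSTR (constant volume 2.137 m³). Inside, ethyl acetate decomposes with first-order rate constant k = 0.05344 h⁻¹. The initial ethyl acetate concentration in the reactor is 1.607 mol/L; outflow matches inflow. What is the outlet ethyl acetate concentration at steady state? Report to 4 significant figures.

V dC/dt = Q(C_in − C) − k V C.
Steady state (dC/dt = 0): C_ss = Q C_in/(Q + kV) = C_in/(1 + kV/Q).
C_ss = 0.05567·1.142/(0.05567 + 0.05344·2.137) = 0.0635751/0.169871 = 0.374255 mol/L.

0.3743 mol/L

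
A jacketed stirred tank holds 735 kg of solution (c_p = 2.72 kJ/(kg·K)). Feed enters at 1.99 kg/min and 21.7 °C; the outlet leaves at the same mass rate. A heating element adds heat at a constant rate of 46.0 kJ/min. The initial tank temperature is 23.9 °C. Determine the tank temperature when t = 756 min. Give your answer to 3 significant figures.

29.4 °C

Energy balance: M c_p dT/dt = ṁ c_p (T_in − T) + 46.0.
Rearrange: dT/dt = (T_ss − T)/τ with τ = M/ṁ = 369.35 min and T_ss = T_in + Q̇/(ṁ c_p) = 30.198 °C.
Solution: T(t) = T_ss + (T₀ − T_ss) e^(−t/τ).
T(756) = 30.198 + (-6.2984)·e^(−756/369.35) = 30.198 + (-6.2984)·0.12914 = 29.385 °C.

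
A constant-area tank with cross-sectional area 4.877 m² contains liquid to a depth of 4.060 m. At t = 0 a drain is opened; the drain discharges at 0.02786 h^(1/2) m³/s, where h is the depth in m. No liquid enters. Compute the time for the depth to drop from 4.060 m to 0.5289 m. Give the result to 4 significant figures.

A dh/dt = −Q_out = −0.02786 √h.
∫ h^(−1/2) dh = −(0.02786/A) ∫ dt, giving 2√h = 2√h₀ − (0.02786/A) t.
t = 2A(√h₀ − √h)/0.02786 = 2·4.877·(√4.060 − √0.5289)/0.02786
  = 9.75400 × (2.01494 − 0.727255) / 0.02786 = 450.830 s.

450.8 s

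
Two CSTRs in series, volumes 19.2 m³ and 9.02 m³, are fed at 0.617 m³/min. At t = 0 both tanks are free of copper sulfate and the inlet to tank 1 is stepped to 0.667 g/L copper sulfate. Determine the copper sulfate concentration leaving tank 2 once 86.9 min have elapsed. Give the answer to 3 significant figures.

Time constants: τᵢ = Vᵢ/Q for each well-mixed tank.
τ₁ = 19.2/0.617 = 31.118 min; τ₂ = 9.02/0.617 = 14.619 min.
Tank 1: C₁ = C_in(1 − e^(−t/τ₁)). Tank 2 (τ₁ ≠ τ₂): C₂ = C_in[1 − (τ₁ e^(−t/τ₁) − τ₂ e^(−t/τ₂))/(τ₁ − τ₂)].
At t = 86.9: e^(−t/τ₁) = 0.061264, e^(−t/τ₂) = 0.0026208.
C₂ = 0.667·[1 − (31.118·0.061264 − 14.619·0.0026208)/(16.499)] = 0.667·0.88678 = 0.59148 g/L.

0.591 g/L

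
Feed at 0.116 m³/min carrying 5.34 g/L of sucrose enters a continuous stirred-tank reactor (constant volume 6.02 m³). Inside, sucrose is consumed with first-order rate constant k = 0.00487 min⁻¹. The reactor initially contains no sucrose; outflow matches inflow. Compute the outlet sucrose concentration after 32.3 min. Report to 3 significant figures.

2.31 g/L

V dC/dt = Q(C_in − C) − k V C.
This is linear with rate a = Q/V + k = 0.024139 min⁻¹.
C_ss = Q C_in/(Q + kV) = 4.2627 g/L; C(t) = C_ss + (C₀ − C_ss) e^(−a t).
C(32.3) = 4.2627 + (-4.2627)·e^(−0.024139·32.3) = 4.2627 + (-4.2627)·0.45855 = 2.3080 g/L.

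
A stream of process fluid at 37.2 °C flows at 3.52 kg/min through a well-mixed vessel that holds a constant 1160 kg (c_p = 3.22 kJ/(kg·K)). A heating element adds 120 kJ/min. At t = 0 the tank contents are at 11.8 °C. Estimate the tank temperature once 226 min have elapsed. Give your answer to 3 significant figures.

Energy balance: M c_p dT/dt = ṁ c_p (T_in − T) + 120.
τ = M/ṁ = 329.55 min; T_ss = T_in + Q̇/(ṁ c_p) = 37.2 + 120/(3.52·3.22) = 47.787 °C.
This is linear first-order; T(t) = T_ss + (T₀ − T_ss) e^(−t/τ).
T(226) = 47.787 + (-35.987)·e^(−226/329.55) = 47.787 + (-35.987)·0.50369 = 29.661 °C.

29.7 °C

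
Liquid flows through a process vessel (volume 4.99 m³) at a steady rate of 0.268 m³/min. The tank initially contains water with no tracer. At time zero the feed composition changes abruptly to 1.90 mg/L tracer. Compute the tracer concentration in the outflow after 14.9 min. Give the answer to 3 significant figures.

1.05 mg/L

Species balance on the tank: V dC/dt = Q(C_in − C).
So dC/dt = (C_in − C)/τ with τ = V/Q = 4.99/0.268 = 18.619 min.
This is linear first-order; C(t) = C_in + (C₀ − C_in) e^(−t/τ).
C(14.9) = 1.90 + (0 − 1.90)·e^(−14.9/18.619) = 1.90 + (-1.9000)·0.44922 = 1.0465 mg/L.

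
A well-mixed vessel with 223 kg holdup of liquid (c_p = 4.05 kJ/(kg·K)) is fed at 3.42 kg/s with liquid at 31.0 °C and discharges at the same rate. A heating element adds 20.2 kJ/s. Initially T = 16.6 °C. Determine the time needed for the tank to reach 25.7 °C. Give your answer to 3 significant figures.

Energy balance: M c_p dT/dt = ṁ c_p (T_in − T) + 20.2.
τ = M/ṁ = 65.205 s; T_ss = T_in + Q̇/(ṁ c_p) = 32.458 °C.
T(t) = T_ss + (T₀ − T_ss) e^(−t/τ). Set T = 25.7:
e^(−t/τ) = (25.7 − 32.458)/(16.6 − 32.458) = 0.42617
t = −65.205 · ln(0.42617) = 55.614 s.

55.6 s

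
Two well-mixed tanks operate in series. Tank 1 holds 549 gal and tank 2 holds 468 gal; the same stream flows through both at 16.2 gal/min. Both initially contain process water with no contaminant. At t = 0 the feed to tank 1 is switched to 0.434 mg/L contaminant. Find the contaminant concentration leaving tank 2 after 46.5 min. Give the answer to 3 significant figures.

Species balance on tank i: dCᵢ/dt = (Cᵢ₋₁ − Cᵢ)/τᵢ with τᵢ = Vᵢ/Q.
τ₁ = 549/16.2 = 33.889 min; τ₂ = 468/16.2 = 28.889 min.
Tank 1: C₁ = C_in(1 − e^(−t/τ₁)). Tank 2 (τ₁ ≠ τ₂): C₂ = C_in[1 − (τ₁ e^(−t/τ₁) − τ₂ e^(−t/τ₂))/(τ₁ − τ₂)].
At t = 46.5: e^(−t/τ₁) = 0.25357, e^(−t/τ₂) = 0.19996.
C₂ = 0.434·[1 − (33.889·0.25357 − 28.889·0.19996)/(5.0000)] = 0.434·0.43674 = 0.18954 mg/L.

0.190 mg/L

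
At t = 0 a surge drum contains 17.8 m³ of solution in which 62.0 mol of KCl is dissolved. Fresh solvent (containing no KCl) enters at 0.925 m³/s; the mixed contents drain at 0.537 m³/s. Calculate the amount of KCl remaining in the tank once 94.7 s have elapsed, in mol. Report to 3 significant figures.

13.2 mol

Let m(t) be the amount of KCl. Volume: V(t) = V₀ + (Q_in − Q_out) t = 17.8 + 0.38800 t; V(94.7) = 54.544 m³.
Solute balance: dm/dt = 0 − Q_out C = −Q_out m/V(t).
dm/m = −Q_out dt/(V₀ + 0.38800 t); integrating gives ln(m/m₀) = −(Q_out/(Q_in−Q_out)) ln(V/V₀).
m = m₀ (V₀/V)^(Q_out/(Q_in−Q_out)) = 62.0 × (17.8/54.544)^(1.3840) = 13.162 mol.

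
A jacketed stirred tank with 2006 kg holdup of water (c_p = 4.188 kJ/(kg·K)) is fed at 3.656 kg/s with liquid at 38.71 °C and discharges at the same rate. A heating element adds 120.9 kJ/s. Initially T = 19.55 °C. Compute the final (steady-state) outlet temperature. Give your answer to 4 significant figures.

46.61 °C

First-law balance (no shaft work): M c_p dT/dt = ṁ c_p (T_in − T) + 120.9.
At steady state dT/dt = 0 ⇒ T_ss = T_in + Q̇/(ṁ c_p) = 38.71 + 120.9/(3.656·4.188) = 46.6061 °C.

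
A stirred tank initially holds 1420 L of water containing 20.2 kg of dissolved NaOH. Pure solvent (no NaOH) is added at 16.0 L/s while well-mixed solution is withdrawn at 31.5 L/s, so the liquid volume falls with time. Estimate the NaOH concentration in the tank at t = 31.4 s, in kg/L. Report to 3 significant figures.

0.00922 kg/L

Total volume: dV/dt = Q_in − Q_out = -15.500 L/s, so V(t) = 1420 − 15.500 t and V(31.4) = 933.30 L.
No NaOH enters, so dm/dt = −Q_out · (m/V).
Separate: dm/m = −Q_out dt/V(t) ⇒ ln(m/m₀) = −(Q_out/(Q_in−Q_out)) ln(V/V₀).
m = m₀ (V₀/V)^(Q_out/(Q_in−Q_out)) = 20.2 × (1420/933.30)^(-2.0323) = 8.6087 kg.
C = m/V = 8.6087/933.30 = 0.0092239 kg/L.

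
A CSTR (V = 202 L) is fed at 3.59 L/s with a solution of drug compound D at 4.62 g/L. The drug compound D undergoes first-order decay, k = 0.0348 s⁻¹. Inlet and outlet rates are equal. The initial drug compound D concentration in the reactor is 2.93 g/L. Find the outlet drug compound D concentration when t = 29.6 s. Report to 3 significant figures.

Accumulation = in − out − consumed: V dC/dt = Q C_in − Q C − k V C.
dC/dt = (Q/V) C_in − (Q/V + k) C; effective rate a = Q/V + k = 0.017772 + 0.0348 = 0.052572 s⁻¹.
C_ss = Q C_in/(Q + kV) = 1.5618 g/L; C(t) = C_ss + (C₀ − C_ss) e^(−a t).
C(29.6) = 1.5618 + (1.3682)·e^(−0.052572·29.6) = 1.5618 + (1.3682)·0.21095 = 1.8504 g/L.

1.85 g/L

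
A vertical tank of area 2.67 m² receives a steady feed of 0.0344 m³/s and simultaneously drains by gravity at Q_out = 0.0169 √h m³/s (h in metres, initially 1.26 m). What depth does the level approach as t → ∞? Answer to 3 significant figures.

A dh/dt = Q_in − 0.0169 √h. Steady state requires inflow = outflow:
Q_in = 0.0169 √h_ss ⇒ √h_ss = 0.0344/0.0169 = 2.0355.
h_ss = 2.0355² = 4.1433 m. (Since h₀ = 1.26 m < h_ss, the level will rise toward this value.)

4.14 m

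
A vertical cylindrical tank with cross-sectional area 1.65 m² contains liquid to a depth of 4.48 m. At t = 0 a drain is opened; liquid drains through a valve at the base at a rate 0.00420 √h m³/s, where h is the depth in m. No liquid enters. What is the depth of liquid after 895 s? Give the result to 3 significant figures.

Volume balance on the tank: A dh/dt = −0.00420 √h.
∫ h^(−1/2) dh = −(0.00420/A) ∫ dt, giving 2√h = 2√h₀ − (0.00420/A) t.
√h = √4.48 − 0.00420·895/(2·1.65) = 2.1166 − 1.1391 = 0.97751.
h = 0.97751² = 0.95553 m.

0.956 m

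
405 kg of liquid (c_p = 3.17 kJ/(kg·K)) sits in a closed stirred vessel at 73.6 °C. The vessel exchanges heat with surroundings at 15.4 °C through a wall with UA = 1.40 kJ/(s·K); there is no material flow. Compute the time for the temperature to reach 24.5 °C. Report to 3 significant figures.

Lumped-capacitance energy balance: M c_p dT/dt = UA(T_amb − T).
τ = M c_p/UA = 917.04 s; T_ss = T_amb = 15.400 °C.
T(t) = T_ss + (T₀ − T_ss)e^(−t/τ); set T = 24.5:
t = −τ ln[(T − T_ss)/(T₀ − T_ss)] = −917.04 · ln(0.15636) = 1701.7 s.

1700 s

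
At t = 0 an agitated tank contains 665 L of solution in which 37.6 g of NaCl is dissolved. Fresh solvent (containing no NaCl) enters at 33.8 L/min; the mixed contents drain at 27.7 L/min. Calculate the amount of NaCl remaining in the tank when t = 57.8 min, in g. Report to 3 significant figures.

Total volume: dV/dt = Q_in − Q_out = 6.1000 L/min, so V(t) = 665 + 6.1000 t and V(57.8) = 1017.6 L.
Species balance (pure solvent in): dm/dt = −Q_out · m/V(t).
Separate: dm/m = −Q_out dt/V(t) ⇒ ln(m/m₀) = −(Q_out/(Q_in−Q_out)) ln(V/V₀).
m = m₀ (V₀/V)^(Q_out/(Q_in−Q_out)) = 37.6 × (665/1017.6)^(4.5410) = 5.4482 g.

5.45 g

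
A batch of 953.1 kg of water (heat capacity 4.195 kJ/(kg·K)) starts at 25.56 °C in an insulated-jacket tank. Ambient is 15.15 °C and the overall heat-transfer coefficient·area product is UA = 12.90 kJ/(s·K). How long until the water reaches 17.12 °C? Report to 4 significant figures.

516.0 s

Lumped-capacitance energy balance: M c_p dT/dt = UA(T_amb − T).
τ = M c_p/UA = 309.942 s; T_ss = T_amb = 15.1500 °C.
T(t) = T_ss + (T₀ − T_ss)e^(−t/τ); set T = 17.12:
t = −τ ln[(T − T_ss)/(T₀ − T_ss)] = −309.942 · ln(0.189241) = 515.971 s.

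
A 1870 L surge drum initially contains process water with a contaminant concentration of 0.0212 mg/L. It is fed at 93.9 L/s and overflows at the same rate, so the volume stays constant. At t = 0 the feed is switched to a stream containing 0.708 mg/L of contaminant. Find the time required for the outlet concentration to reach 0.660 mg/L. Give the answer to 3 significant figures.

Unsteady species balance (constant V, well mixed): V dC/dt = Q(C_in − C), so τ = V/Q = 19.915 s.
C(t) = C_in + (C₀ − C_in) e^(−t/τ). Set C = 0.660 and solve for t:
e^(−t/τ) = (C − C_in)/(C₀ − C_in) = (0.660 − 0.708)/(0.0212 − 0.708) = 0.069889
t = −τ ln(…) = 19.915 × 2.6608 = 52.990 s.

53.0 s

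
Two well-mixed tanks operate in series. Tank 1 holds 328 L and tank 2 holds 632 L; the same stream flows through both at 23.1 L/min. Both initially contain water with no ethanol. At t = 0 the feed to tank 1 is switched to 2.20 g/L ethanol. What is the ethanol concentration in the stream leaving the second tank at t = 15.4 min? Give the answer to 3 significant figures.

Each tank obeys Vᵢ dCᵢ/dt = Q(Cᵢ₋₁ − Cᵢ), so τᵢ = Vᵢ/Q.
τ₁ = 328/23.1 = 14.199 min; τ₂ = 632/23.1 = 27.359 min.
Tank 1: C₁ = C_in(1 − e^(−t/τ₁)). Tank 2 (τ₁ ≠ τ₂): C₂ = C_in[1 − (τ₁ e^(−t/τ₁) − τ₂ e^(−t/τ₂))/(τ₁ − τ₂)].
At t = 15.4: e^(−t/τ₁) = 0.33805, e^(−t/τ₂) = 0.56957.
C₂ = 2.20·[1 − (14.199·0.33805 − 27.359·0.56957)/(-13.160)] = 2.20·0.18064 = 0.39740 g/L.

0.397 g/L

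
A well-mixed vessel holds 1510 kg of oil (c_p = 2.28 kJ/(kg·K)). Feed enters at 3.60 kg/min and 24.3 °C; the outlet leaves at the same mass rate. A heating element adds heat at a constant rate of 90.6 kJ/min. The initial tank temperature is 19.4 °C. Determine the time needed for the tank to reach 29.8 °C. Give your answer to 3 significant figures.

Energy balance: M c_p dT/dt = ṁ c_p (T_in − T) + 90.6.
τ = M/ṁ = 419.44 min; T_ss = T_in + Q̇/(ṁ c_p) = 35.338 °C.
T(t) = T_ss + (T₀ − T_ss) e^(−t/τ). Set T = 29.8:
e^(−t/τ) = (29.8 − 35.338)/(19.4 − 35.338) = 0.34747
t = −419.44 · ln(0.34747) = 443.38 min.

443 min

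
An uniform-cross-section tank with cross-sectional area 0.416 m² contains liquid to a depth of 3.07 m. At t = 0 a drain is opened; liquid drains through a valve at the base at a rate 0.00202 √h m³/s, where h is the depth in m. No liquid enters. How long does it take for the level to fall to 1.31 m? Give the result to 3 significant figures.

250 s

A dh/dt = −Q_out = −0.00202 √h.
∫ h^(−1/2) dh = −(0.00202/A) ∫ dt, giving 2√h = 2√h₀ − (0.00202/A) t.
t = 2A(√h₀ − √h)/0.00202 = 2·0.416·(√3.07 − √1.31)/0.00202
  = 0.83200 × (1.7521 − 1.1446) / 0.00202 = 250.25 s.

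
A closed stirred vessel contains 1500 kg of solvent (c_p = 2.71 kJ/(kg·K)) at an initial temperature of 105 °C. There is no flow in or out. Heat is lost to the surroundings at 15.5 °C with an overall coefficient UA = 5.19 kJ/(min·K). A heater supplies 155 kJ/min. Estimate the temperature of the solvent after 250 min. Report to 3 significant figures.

88.7 °C

Energy balance: M c_p dT/dt = −UA(T − T_amb) + Q̇.
dT/dt = (T_ss − T)/τ with T_ss = T_amb + Q̇/UA = 15.5 + 155/5.19 = 45.365 °C, τ = M c_p/UA = 1500·2.71/5.19 = 783.24 min.
This is linear first-order; T(t) = T_ss + (T₀ − T_ss) e^(−t/τ).
T(250) = 45.365 + (59.635)·0.72674 = 88.704 °C.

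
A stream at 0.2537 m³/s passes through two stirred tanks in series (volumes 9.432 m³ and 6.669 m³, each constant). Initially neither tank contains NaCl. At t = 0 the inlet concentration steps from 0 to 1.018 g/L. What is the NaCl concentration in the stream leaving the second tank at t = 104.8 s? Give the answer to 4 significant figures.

0.8562 g/L

Each tank obeys Vᵢ dCᵢ/dt = Q(Cᵢ₋₁ − Cᵢ), so τᵢ = Vᵢ/Q.
τ₁ = 9.432/0.2537 = 37.1778 s; τ₂ = 6.669/0.2537 = 26.2870 s.
Solving the cascade with C₁(0)=C₂(0)=0 gives C₂(t) = C_in[1 − (τ₁ e^(−t/τ₁) − τ₂ e^(−t/τ₂))/(τ₁ − τ₂)].
At t = 104.8: e^(−t/τ₁) = 0.0596722, e^(−t/τ₂) = 0.0185596.
C₂ = 1.018·[1 − (37.1778·0.0596722 − 26.2870·0.0185596)/(10.8908)] = 1.018·0.841095 = 0.856235 g/L.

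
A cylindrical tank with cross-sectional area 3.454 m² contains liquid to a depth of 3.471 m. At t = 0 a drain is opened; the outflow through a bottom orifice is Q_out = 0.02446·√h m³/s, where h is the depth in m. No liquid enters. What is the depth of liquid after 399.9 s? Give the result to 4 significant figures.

0.1999 m

A dh/dt = −Q_out = −0.02446 √h.
Separate and integrate: 2(√h − √h₀) = −(0.02446/A) t.
√h = √3.471 − 0.02446·399.9/(2·3.454) = 1.86306 − 1.41597 = 0.447087.
h = 0.447087² = 0.199887 m.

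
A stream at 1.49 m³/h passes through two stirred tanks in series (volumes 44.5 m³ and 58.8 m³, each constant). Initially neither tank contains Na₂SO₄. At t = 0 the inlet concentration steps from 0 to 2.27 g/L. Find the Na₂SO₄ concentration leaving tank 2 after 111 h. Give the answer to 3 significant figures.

1.88 g/L

Time constants: τᵢ = Vᵢ/Q for each well-mixed tank.
τ₁ = 44.5/1.49 = 29.866 h; τ₂ = 58.8/1.49 = 39.463 h.
Tank 1: C₁ = C_in(1 − e^(−t/τ₁)). Tank 2 (τ₁ ≠ τ₂): C₂ = C_in[1 − (τ₁ e^(−t/τ₁) − τ₂ e^(−t/τ₂))/(τ₁ − τ₂)].
At t = 111: e^(−t/τ₁) = 0.024316, e^(−t/τ₂) = 0.060039.
C₂ = 2.27·[1 − (29.866·0.024316 − 39.463·0.060039)/(-9.5973)] = 2.27·0.82879 = 1.8814 g/L.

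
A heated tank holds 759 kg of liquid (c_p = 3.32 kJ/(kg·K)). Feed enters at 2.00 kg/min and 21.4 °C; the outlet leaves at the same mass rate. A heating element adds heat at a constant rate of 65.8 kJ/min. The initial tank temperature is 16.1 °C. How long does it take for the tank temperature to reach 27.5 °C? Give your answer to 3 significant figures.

525 min

M c_p dT/dt = ṁ c_p (T_in − T) + Q̇.
τ = M/ṁ = 379.50 min; T_ss = T_in + Q̇/(ṁ c_p) = 31.310 °C.
T(t) = T_ss + (T₀ − T_ss) e^(−t/τ). Set T = 27.5:
e^(−t/τ) = (27.5 − 31.310)/(16.1 − 31.310) = 0.25048
t = −379.50 · ln(0.25048) = 525.38 min.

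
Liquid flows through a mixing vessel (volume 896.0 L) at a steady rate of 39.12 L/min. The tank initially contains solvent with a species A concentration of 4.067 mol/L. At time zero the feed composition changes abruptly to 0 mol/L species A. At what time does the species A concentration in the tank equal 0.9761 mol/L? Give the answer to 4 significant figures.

32.69 min

Mass balance on the solute (V constant): V dC/dt = Q(C_in − C), so τ = V/Q = 22.9039 min.
C(t) = C_in + (C₀ − C_in) e^(−t/τ). Set C = 0.9761 and solve for t:
e^(−t/τ) = (C − C_in)/(C₀ − C_in) = (0.9761 − 0)/(4.067 − 0) = 0.240005
t = −τ ln(…) = 22.9039 × 1.42710 = 32.6860 min.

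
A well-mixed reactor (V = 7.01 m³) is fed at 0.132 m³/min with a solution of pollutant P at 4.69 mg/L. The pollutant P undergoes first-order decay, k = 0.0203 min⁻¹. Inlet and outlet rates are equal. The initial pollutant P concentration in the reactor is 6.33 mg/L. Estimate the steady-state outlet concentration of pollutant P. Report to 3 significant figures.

V dC/dt = Q(C_in − C) − k V C.
At steady state: 0 = Q C_in − (Q + kV) C_ss, so C_ss = Q C_in/(Q + kV).
C_ss = 0.132·4.69/(0.132 + 0.0203·7.01) = 0.61908/0.27430 = 2.2569 mg/L.

2.26 mg/L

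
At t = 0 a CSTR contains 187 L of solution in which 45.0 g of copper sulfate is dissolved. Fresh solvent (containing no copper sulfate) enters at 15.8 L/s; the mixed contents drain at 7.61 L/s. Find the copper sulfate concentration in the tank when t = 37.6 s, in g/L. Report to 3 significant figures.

Let m(t) be the amount of copper sulfate. Volume: V(t) = V₀ + (Q_in − Q_out) t = 187 + 8.1900 t; V(37.6) = 494.94 L.
No copper sulfate enters, so dm/dt = −Q_out · (m/V).
Separate: dm/m = −Q_out dt/V(t) ⇒ ln(m/m₀) = −(Q_out/(Q_in−Q_out)) ln(V/V₀).
m = m₀ (V₀/V)^(Q_out/(Q_in−Q_out)) = 45.0 × (187/494.94)^(0.92918) = 18.215 g.
C = m/V = 18.215/494.94 = 0.036803 g/L.

0.0368 g/L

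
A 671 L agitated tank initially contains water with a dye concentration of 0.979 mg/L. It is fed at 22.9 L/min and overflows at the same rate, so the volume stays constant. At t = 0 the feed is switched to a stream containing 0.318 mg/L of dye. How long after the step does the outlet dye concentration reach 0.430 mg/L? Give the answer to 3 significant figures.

Transient balance on the dissolved component: V dC/dt = Q(C_in − C), so τ = V/Q = 29.301 min.
C(t) = C_in + (C₀ − C_in) e^(−t/τ). Set C = 0.430 and solve for t:
e^(−t/τ) = (C − C_in)/(C₀ − C_in) = (0.430 − 0.318)/(0.979 − 0.318) = 0.16944
t = −τ ln(…) = 29.301 × 1.7753 = 52.017 min.

52.0 min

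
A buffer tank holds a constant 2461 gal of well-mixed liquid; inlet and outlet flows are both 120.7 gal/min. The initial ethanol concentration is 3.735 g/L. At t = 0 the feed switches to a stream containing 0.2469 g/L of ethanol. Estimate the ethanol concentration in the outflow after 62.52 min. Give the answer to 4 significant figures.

Accumulation = in − out for the solute gives V dC/dt = Q(C_in − C).
Rewrite as dC/dt + C/τ = C_in/τ, τ = V/Q = 20.3894 min.
This is linear first-order; C(t) = C_in + (C₀ − C_in) e^(−t/τ).
C(62.52) = 0.2469 + (3.735 − 0.2469)·e^(−62.52/20.3894) = 0.2469 + (3.48810)·0.0465932 = 0.409422 g/L.

0.4094 g/L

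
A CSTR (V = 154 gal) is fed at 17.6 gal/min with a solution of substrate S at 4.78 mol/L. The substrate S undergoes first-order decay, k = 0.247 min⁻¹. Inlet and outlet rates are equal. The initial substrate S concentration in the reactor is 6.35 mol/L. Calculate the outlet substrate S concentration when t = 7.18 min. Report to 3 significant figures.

Species balance: V dC/dt = Q C_in − Q C − k V C.
This is linear with rate a = Q/V + k = 0.36129 min⁻¹.
C_ss = Q C_in/(Q + kV) = 1.5121 mol/L; C(t) = C_ss + (C₀ − C_ss) e^(−a t).
C(7.18) = 1.5121 + (4.8379)·e^(−0.36129·7.18) = 1.5121 + (4.8379)·0.074718 = 1.8735 mol/L.

1.87 mol/L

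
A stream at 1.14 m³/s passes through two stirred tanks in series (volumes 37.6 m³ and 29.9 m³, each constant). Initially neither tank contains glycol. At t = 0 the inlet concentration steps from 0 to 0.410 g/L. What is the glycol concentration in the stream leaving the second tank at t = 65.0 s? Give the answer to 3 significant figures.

0.265 g/L

Time constants: τᵢ = Vᵢ/Q for each well-mixed tank.
τ₁ = 37.6/1.14 = 32.982 s; τ₂ = 29.9/1.14 = 26.228 s.
Tank 1: C₁ = C_in(1 − e^(−t/τ₁)). Tank 2 (τ₁ ≠ τ₂): C₂ = C_in[1 − (τ₁ e^(−t/τ₁) − τ₂ e^(−t/τ₂))/(τ₁ − τ₂)].
At t = 65.0: e^(−t/τ₁) = 0.13935, e^(−t/τ₂) = 0.083889.
C₂ = 0.410·[1 − (32.982·0.13935 − 26.228·0.083889)/(6.7544)] = 0.410·0.64527 = 0.26456 g/L.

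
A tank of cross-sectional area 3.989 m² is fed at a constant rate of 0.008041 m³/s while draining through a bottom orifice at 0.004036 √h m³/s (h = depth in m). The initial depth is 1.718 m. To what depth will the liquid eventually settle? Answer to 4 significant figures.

A dh/dt = Q_in − 0.004036 √h. Steady state requires inflow = outflow:
Q_in = 0.004036 √h_ss ⇒ √h_ss = 0.008041/0.004036 = 1.99232.
h_ss = 1.99232² = 3.96934 m. (Since h₀ = 1.718 m < h_ss, the level will rise toward this value.)

3.969 m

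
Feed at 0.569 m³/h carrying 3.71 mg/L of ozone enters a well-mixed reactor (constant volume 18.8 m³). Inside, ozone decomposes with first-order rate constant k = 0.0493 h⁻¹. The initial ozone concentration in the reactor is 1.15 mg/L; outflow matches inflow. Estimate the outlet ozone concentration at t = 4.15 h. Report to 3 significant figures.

1.22 mg/L

Accumulation = in − out − consumed: V dC/dt = Q C_in − Q C − k V C.
This is linear with rate a = Q/V + k = 0.079566 h⁻¹.
C_ss = Q C_in/(Q + kV) = 1.4112 mg/L; C(t) = C_ss + (C₀ − C_ss) e^(−a t).
C(4.15) = 1.4112 + (-0.26124)·e^(−0.079566·4.15) = 1.4112 + (-0.26124)·0.71878 = 1.2235 mg/L.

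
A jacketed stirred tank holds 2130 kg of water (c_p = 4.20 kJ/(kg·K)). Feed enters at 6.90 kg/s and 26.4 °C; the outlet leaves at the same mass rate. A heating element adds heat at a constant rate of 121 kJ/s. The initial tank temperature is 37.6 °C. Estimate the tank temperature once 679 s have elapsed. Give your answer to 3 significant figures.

Energy balance: M c_p dT/dt = ṁ c_p (T_in − T) + 121.
Rearrange: dT/dt = (T_ss − T)/τ with τ = M/ṁ = 308.70 s and T_ss = T_in + Q̇/(ṁ c_p) = 30.575 °C.
Solution: T(t) = T_ss + (T₀ − T_ss) e^(−t/τ).
T(679) = 30.575 + (7.0247)·e^(−679/308.70) = 30.575 + (7.0247)·0.11085 = 31.354 °C.

31.4 °C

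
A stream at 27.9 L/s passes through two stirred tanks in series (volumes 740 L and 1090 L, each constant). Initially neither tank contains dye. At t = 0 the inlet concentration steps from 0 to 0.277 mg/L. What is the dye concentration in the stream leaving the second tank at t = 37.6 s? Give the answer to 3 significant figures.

0.0894 mg/L

Species balance on tank i: dCᵢ/dt = (Cᵢ₋₁ − Cᵢ)/τᵢ with τᵢ = Vᵢ/Q.
τ₁ = 740/27.9 = 26.523 s; τ₂ = 1090/27.9 = 39.068 s.
Tank 1: C₁ = C_in(1 − e^(−t/τ₁)). Tank 2 (τ₁ ≠ τ₂): C₂ = C_in[1 − (τ₁ e^(−t/τ₁) − τ₂ e^(−t/τ₂))/(τ₁ − τ₂)].
At t = 37.6: e^(−t/τ₁) = 0.24229, e^(−t/τ₂) = 0.38197.
C₂ = 0.277·[1 − (26.523·0.24229 − 39.068·0.38197)/(-12.545)] = 0.277·0.32272 = 0.089392 mg/L.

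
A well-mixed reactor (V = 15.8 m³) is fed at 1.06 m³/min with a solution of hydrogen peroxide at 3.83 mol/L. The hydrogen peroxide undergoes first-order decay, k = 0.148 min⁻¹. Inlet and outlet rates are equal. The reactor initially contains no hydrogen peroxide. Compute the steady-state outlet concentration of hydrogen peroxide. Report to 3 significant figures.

Species balance: V dC/dt = Q C_in − Q C − k V C.
At steady state: 0 = Q C_in − (Q + kV) C_ss, so C_ss = Q C_in/(Q + kV).
C_ss = 1.06·3.83/(1.06 + 0.148·15.8) = 4.0598/3.3984 = 1.1946 mol/L.

1.19 mol/L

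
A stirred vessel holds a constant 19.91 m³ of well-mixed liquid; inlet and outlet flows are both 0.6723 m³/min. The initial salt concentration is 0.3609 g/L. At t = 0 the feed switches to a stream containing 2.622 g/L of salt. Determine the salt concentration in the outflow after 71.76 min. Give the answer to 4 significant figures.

Unsteady species balance (constant V, well mixed): V dC/dt = Q(C_in − C).
So dC/dt = (C_in − C)/τ with τ = V/Q = 19.91/0.6723 = 29.6148 min.
Solution: C(t) = C_in + (C₀ − C_in) e^(−t/τ).
C(71.76) = 2.622 + (0.3609 − 2.622)·e^(−71.76/29.6148) = 2.622 + (-2.26110)·0.0886449 = 2.42156 g/L.

2.422 g/L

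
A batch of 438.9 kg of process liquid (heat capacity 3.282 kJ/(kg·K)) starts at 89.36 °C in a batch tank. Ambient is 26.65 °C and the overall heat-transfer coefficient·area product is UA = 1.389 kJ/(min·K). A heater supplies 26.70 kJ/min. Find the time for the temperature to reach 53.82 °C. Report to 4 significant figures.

1763 min

Lumped-capacitance energy balance: M c_p dT/dt = UA(T_amb − T) + Q̇.
τ = M c_p/UA = 1037.06 min; T_ss = T_amb + Q̇/UA = 26.65 + 26.70/1.389 = 45.8725 °C.
T(t) = T_ss + (T₀ − T_ss)e^(−t/τ); set T = 53.82:
t = −τ ln[(T − T_ss)/(T₀ − T_ss)] = −1037.06 · ln(0.182754) = 1762.59 min.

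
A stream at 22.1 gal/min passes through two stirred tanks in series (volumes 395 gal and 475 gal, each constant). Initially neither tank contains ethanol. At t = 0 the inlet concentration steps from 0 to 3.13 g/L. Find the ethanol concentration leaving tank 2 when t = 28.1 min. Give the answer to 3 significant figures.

Each tank obeys Vᵢ dCᵢ/dt = Q(Cᵢ₋₁ − Cᵢ), so τᵢ = Vᵢ/Q.
τ₁ = 395/22.1 = 17.873 min; τ₂ = 475/22.1 = 21.493 min.
Tank 1: C₁ = C_in(1 − e^(−t/τ₁)). Tank 2 (τ₁ ≠ τ₂): C₂ = C_in[1 − (τ₁ e^(−t/τ₁) − τ₂ e^(−t/τ₂))/(τ₁ − τ₂)].
At t = 28.1: e^(−t/τ₁) = 0.20759, e^(−t/τ₂) = 0.27053.
C₂ = 3.13·[1 − (17.873·0.20759 − 21.493·0.27053)/(-3.6199)] = 3.13·0.41874 = 1.3107 g/L.

1.31 g/L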